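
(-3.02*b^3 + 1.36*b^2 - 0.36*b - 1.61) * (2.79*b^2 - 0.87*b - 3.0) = -8.4258*b^5 + 6.4218*b^4 + 6.8724*b^3 - 8.2587*b^2 + 2.4807*b + 4.83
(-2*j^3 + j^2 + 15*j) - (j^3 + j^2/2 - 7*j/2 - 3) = -3*j^3 + j^2/2 + 37*j/2 + 3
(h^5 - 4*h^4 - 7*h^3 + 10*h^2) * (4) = 4*h^5 - 16*h^4 - 28*h^3 + 40*h^2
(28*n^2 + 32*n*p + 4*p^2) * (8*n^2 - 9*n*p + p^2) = 224*n^4 + 4*n^3*p - 228*n^2*p^2 - 4*n*p^3 + 4*p^4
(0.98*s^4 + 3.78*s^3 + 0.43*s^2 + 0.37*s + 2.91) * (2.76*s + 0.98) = 2.7048*s^5 + 11.3932*s^4 + 4.8912*s^3 + 1.4426*s^2 + 8.3942*s + 2.8518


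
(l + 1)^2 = l^2 + 2*l + 1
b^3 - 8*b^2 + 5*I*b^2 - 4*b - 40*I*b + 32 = (b - 8)*(b + I)*(b + 4*I)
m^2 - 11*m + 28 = (m - 7)*(m - 4)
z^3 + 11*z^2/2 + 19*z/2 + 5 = (z + 1)*(z + 2)*(z + 5/2)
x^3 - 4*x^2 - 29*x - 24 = (x - 8)*(x + 1)*(x + 3)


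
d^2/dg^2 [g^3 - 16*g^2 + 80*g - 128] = 6*g - 32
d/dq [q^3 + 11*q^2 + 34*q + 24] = 3*q^2 + 22*q + 34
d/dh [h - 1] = 1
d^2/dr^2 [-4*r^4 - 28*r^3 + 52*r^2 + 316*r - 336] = -48*r^2 - 168*r + 104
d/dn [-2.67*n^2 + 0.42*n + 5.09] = 0.42 - 5.34*n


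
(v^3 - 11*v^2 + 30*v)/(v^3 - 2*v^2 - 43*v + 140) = v*(v - 6)/(v^2 + 3*v - 28)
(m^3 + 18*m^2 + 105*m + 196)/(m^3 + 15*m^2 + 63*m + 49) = (m + 4)/(m + 1)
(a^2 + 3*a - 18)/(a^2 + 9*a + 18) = (a - 3)/(a + 3)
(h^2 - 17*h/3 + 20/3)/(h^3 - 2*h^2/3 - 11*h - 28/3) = (3*h - 5)/(3*h^2 + 10*h + 7)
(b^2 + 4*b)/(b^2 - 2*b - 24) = b/(b - 6)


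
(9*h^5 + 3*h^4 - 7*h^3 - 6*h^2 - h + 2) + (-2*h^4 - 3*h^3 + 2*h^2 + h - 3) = 9*h^5 + h^4 - 10*h^3 - 4*h^2 - 1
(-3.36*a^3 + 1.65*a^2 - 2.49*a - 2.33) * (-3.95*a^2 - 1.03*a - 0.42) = 13.272*a^5 - 3.0567*a^4 + 9.5472*a^3 + 11.0752*a^2 + 3.4457*a + 0.9786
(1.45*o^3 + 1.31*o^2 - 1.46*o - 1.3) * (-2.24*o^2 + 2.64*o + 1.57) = -3.248*o^5 + 0.893599999999999*o^4 + 9.0053*o^3 + 1.1143*o^2 - 5.7242*o - 2.041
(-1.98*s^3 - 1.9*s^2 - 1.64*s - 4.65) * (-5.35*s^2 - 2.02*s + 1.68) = 10.593*s^5 + 14.1646*s^4 + 9.2856*s^3 + 24.9983*s^2 + 6.6378*s - 7.812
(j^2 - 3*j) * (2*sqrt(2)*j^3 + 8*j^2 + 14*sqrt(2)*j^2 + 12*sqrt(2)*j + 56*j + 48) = 2*sqrt(2)*j^5 + 8*j^4 + 8*sqrt(2)*j^4 - 30*sqrt(2)*j^3 + 32*j^3 - 120*j^2 - 36*sqrt(2)*j^2 - 144*j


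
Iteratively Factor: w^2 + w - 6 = (w + 3)*(w - 2)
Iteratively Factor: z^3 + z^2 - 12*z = (z - 3)*(z^2 + 4*z) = z*(z - 3)*(z + 4)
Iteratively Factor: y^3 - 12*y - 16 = (y - 4)*(y^2 + 4*y + 4) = (y - 4)*(y + 2)*(y + 2)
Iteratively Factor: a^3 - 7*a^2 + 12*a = (a - 3)*(a^2 - 4*a) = a*(a - 3)*(a - 4)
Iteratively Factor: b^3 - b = (b + 1)*(b^2 - b) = (b - 1)*(b + 1)*(b)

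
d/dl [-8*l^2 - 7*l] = -16*l - 7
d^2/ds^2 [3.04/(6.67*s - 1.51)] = 270.492512/(6.67*s - 1.51)^3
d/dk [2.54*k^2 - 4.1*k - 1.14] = 5.08*k - 4.1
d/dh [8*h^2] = 16*h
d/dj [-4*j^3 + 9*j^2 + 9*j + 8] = -12*j^2 + 18*j + 9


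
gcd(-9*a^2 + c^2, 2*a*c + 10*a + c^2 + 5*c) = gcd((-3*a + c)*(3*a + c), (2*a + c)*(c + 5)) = 1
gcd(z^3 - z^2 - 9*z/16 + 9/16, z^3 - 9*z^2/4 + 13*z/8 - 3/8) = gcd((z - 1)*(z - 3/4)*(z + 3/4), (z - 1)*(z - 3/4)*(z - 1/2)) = z^2 - 7*z/4 + 3/4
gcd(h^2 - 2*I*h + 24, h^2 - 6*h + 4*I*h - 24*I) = h + 4*I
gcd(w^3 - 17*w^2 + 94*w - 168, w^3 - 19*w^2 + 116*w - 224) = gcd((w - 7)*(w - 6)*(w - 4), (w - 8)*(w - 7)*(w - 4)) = w^2 - 11*w + 28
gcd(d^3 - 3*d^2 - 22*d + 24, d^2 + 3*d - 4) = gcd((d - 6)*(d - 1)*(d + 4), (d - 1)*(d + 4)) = d^2 + 3*d - 4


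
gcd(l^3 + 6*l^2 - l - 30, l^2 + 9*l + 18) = l + 3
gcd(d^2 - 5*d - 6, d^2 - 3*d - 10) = 1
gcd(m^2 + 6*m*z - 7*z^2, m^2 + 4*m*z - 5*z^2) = -m + z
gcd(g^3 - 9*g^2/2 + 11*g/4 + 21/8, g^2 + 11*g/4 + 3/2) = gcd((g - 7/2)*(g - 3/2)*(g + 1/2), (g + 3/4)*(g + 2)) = 1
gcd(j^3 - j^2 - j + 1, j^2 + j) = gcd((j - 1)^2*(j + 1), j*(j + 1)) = j + 1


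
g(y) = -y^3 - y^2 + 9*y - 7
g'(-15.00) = -636.00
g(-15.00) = 3008.00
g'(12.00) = -447.00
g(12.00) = -1771.00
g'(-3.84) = -27.56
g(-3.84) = 0.32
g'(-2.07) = 0.29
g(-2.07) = -21.05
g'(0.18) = 8.54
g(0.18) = -5.42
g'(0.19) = 8.51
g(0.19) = -5.33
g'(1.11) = 3.08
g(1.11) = 0.39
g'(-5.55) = -72.31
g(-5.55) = 83.20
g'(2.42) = -13.41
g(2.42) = -5.25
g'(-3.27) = -16.54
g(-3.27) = -12.16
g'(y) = -3*y^2 - 2*y + 9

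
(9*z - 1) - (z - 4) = 8*z + 3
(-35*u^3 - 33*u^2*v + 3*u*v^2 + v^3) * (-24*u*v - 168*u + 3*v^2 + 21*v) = 840*u^4*v + 5880*u^4 + 687*u^3*v^2 + 4809*u^3*v - 171*u^2*v^3 - 1197*u^2*v^2 - 15*u*v^4 - 105*u*v^3 + 3*v^5 + 21*v^4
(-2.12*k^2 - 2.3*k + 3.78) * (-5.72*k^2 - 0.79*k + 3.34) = 12.1264*k^4 + 14.8308*k^3 - 26.8854*k^2 - 10.6682*k + 12.6252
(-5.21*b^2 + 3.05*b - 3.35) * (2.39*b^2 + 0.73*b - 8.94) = -12.4519*b^4 + 3.4862*b^3 + 40.7974*b^2 - 29.7125*b + 29.949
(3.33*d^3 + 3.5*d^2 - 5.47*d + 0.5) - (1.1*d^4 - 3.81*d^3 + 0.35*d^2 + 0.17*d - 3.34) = -1.1*d^4 + 7.14*d^3 + 3.15*d^2 - 5.64*d + 3.84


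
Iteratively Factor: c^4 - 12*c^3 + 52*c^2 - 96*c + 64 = (c - 2)*(c^3 - 10*c^2 + 32*c - 32) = (c - 2)^2*(c^2 - 8*c + 16) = (c - 4)*(c - 2)^2*(c - 4)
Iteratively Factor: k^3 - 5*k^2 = (k - 5)*(k^2) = k*(k - 5)*(k)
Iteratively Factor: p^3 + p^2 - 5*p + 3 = (p - 1)*(p^2 + 2*p - 3) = (p - 1)*(p + 3)*(p - 1)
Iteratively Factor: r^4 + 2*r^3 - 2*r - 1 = (r + 1)*(r^3 + r^2 - r - 1) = (r + 1)^2*(r^2 - 1) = (r + 1)^3*(r - 1)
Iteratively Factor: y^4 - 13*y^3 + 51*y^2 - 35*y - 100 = (y - 4)*(y^3 - 9*y^2 + 15*y + 25) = (y - 5)*(y - 4)*(y^2 - 4*y - 5) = (y - 5)*(y - 4)*(y + 1)*(y - 5)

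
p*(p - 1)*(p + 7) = p^3 + 6*p^2 - 7*p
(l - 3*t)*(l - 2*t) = l^2 - 5*l*t + 6*t^2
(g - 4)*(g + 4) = g^2 - 16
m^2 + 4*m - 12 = (m - 2)*(m + 6)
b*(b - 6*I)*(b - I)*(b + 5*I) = b^4 - 2*I*b^3 + 29*b^2 - 30*I*b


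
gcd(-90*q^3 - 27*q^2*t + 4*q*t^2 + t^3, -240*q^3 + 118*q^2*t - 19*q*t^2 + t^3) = 5*q - t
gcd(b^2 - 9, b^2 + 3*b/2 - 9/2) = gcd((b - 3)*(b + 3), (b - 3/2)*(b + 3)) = b + 3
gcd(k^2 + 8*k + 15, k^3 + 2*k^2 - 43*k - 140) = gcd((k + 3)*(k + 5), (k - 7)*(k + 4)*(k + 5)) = k + 5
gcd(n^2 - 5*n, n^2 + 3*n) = n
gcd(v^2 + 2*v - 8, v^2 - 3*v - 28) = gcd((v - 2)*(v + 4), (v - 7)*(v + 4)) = v + 4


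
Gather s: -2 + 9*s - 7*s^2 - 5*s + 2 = -7*s^2 + 4*s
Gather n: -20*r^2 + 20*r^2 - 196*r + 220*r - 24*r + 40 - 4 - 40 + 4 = 0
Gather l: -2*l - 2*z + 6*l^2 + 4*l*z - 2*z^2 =6*l^2 + l*(4*z - 2) - 2*z^2 - 2*z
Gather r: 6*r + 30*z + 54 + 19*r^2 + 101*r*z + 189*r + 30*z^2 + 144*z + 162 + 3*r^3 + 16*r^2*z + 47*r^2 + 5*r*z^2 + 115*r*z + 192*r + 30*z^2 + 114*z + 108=3*r^3 + r^2*(16*z + 66) + r*(5*z^2 + 216*z + 387) + 60*z^2 + 288*z + 324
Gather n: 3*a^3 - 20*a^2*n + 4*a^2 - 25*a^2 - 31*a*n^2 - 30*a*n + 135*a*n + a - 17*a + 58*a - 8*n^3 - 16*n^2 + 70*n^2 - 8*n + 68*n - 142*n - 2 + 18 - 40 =3*a^3 - 21*a^2 + 42*a - 8*n^3 + n^2*(54 - 31*a) + n*(-20*a^2 + 105*a - 82) - 24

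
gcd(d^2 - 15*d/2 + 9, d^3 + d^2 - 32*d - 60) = d - 6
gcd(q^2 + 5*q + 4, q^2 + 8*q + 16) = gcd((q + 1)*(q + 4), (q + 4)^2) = q + 4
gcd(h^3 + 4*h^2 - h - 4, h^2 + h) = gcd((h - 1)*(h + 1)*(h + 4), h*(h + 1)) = h + 1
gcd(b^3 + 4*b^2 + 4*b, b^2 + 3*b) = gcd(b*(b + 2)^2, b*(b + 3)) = b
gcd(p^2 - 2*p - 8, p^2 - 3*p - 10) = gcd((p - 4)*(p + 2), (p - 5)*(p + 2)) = p + 2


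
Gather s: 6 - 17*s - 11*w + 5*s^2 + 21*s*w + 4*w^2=5*s^2 + s*(21*w - 17) + 4*w^2 - 11*w + 6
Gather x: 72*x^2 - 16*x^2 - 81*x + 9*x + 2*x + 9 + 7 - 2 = 56*x^2 - 70*x + 14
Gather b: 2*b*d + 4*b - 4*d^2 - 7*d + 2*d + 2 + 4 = b*(2*d + 4) - 4*d^2 - 5*d + 6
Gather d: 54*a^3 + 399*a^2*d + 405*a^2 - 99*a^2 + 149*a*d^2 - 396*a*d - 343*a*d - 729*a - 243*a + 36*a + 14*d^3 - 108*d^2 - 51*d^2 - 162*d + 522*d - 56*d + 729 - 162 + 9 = 54*a^3 + 306*a^2 - 936*a + 14*d^3 + d^2*(149*a - 159) + d*(399*a^2 - 739*a + 304) + 576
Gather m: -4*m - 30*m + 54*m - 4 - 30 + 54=20*m + 20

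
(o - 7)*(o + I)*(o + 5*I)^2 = o^4 - 7*o^3 + 11*I*o^3 - 35*o^2 - 77*I*o^2 + 245*o - 25*I*o + 175*I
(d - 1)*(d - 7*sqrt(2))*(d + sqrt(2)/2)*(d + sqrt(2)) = d^4 - 11*sqrt(2)*d^3/2 - d^3 - 20*d^2 + 11*sqrt(2)*d^2/2 - 7*sqrt(2)*d + 20*d + 7*sqrt(2)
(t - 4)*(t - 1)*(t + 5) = t^3 - 21*t + 20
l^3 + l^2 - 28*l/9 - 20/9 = (l - 5/3)*(l + 2/3)*(l + 2)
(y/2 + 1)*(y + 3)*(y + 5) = y^3/2 + 5*y^2 + 31*y/2 + 15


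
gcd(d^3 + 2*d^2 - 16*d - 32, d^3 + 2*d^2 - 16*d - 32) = d^3 + 2*d^2 - 16*d - 32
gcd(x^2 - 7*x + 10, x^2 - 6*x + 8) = x - 2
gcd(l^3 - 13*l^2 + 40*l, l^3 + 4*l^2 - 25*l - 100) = l - 5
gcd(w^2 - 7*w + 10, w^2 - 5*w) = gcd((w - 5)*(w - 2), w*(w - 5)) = w - 5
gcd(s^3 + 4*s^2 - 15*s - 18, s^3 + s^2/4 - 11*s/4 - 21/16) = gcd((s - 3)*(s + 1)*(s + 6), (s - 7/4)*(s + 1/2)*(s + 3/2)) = 1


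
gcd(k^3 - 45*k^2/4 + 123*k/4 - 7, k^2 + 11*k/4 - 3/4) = k - 1/4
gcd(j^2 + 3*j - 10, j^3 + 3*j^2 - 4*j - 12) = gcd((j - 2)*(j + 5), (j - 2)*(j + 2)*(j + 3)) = j - 2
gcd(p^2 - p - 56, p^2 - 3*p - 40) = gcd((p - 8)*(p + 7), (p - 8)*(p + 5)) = p - 8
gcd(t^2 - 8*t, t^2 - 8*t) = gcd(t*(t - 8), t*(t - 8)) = t^2 - 8*t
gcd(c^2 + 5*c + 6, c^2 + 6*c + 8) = c + 2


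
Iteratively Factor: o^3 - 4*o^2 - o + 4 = (o - 1)*(o^2 - 3*o - 4) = (o - 1)*(o + 1)*(o - 4)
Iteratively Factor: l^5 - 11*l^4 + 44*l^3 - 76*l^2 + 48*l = (l - 3)*(l^4 - 8*l^3 + 20*l^2 - 16*l) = (l - 3)*(l - 2)*(l^3 - 6*l^2 + 8*l) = l*(l - 3)*(l - 2)*(l^2 - 6*l + 8) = l*(l - 4)*(l - 3)*(l - 2)*(l - 2)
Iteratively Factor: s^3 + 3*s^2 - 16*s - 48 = (s + 4)*(s^2 - s - 12) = (s + 3)*(s + 4)*(s - 4)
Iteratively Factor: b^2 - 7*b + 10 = (b - 5)*(b - 2)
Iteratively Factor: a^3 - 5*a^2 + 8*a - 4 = (a - 1)*(a^2 - 4*a + 4) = (a - 2)*(a - 1)*(a - 2)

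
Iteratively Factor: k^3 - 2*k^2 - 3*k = (k + 1)*(k^2 - 3*k) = (k - 3)*(k + 1)*(k)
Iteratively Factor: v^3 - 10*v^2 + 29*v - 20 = (v - 4)*(v^2 - 6*v + 5) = (v - 5)*(v - 4)*(v - 1)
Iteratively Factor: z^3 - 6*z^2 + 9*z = (z - 3)*(z^2 - 3*z) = z*(z - 3)*(z - 3)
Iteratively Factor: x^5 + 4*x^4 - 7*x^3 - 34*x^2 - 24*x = (x + 4)*(x^4 - 7*x^2 - 6*x) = (x + 2)*(x + 4)*(x^3 - 2*x^2 - 3*x) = x*(x + 2)*(x + 4)*(x^2 - 2*x - 3) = x*(x + 1)*(x + 2)*(x + 4)*(x - 3)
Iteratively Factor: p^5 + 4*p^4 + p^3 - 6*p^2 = (p)*(p^4 + 4*p^3 + p^2 - 6*p) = p*(p + 2)*(p^3 + 2*p^2 - 3*p) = p*(p - 1)*(p + 2)*(p^2 + 3*p) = p^2*(p - 1)*(p + 2)*(p + 3)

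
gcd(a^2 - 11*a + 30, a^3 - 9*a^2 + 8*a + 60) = a^2 - 11*a + 30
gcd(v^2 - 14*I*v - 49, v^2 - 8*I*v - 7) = v - 7*I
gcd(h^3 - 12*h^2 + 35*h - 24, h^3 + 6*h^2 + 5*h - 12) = h - 1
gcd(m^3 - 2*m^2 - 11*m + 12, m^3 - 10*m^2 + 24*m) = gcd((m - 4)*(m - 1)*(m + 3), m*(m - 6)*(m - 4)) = m - 4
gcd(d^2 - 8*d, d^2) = d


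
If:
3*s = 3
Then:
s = 1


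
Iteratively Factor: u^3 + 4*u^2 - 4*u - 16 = (u + 4)*(u^2 - 4) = (u - 2)*(u + 4)*(u + 2)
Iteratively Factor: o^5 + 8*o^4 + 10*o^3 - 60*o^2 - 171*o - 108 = (o + 3)*(o^4 + 5*o^3 - 5*o^2 - 45*o - 36) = (o - 3)*(o + 3)*(o^3 + 8*o^2 + 19*o + 12) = (o - 3)*(o + 3)*(o + 4)*(o^2 + 4*o + 3) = (o - 3)*(o + 3)^2*(o + 4)*(o + 1)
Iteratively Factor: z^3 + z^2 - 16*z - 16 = (z + 1)*(z^2 - 16) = (z - 4)*(z + 1)*(z + 4)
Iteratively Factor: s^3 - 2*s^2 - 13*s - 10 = (s - 5)*(s^2 + 3*s + 2) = (s - 5)*(s + 1)*(s + 2)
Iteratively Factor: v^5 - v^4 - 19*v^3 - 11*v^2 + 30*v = (v - 1)*(v^4 - 19*v^2 - 30*v) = v*(v - 1)*(v^3 - 19*v - 30) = v*(v - 1)*(v + 3)*(v^2 - 3*v - 10) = v*(v - 1)*(v + 2)*(v + 3)*(v - 5)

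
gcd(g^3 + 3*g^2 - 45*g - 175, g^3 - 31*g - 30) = g + 5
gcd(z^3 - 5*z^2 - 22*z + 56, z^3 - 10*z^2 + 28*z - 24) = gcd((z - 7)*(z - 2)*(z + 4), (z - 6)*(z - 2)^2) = z - 2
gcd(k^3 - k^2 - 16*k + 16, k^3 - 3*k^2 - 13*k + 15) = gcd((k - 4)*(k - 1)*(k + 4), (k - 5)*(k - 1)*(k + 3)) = k - 1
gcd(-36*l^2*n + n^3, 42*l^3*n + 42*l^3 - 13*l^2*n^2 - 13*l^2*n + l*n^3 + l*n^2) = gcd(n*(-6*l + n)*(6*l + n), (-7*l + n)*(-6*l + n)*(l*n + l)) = 6*l - n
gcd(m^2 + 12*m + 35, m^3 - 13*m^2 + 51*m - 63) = 1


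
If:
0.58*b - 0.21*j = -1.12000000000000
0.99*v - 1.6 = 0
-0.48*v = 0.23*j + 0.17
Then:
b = -3.42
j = -4.11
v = 1.62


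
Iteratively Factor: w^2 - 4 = (w + 2)*(w - 2)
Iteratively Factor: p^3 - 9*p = (p + 3)*(p^2 - 3*p) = p*(p + 3)*(p - 3)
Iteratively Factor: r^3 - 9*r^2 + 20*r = (r - 4)*(r^2 - 5*r) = r*(r - 4)*(r - 5)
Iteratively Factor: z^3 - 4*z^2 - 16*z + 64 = (z - 4)*(z^2 - 16) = (z - 4)*(z + 4)*(z - 4)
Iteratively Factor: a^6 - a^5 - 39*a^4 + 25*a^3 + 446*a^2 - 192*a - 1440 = (a - 3)*(a^5 + 2*a^4 - 33*a^3 - 74*a^2 + 224*a + 480) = (a - 3)^2*(a^4 + 5*a^3 - 18*a^2 - 128*a - 160) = (a - 3)^2*(a + 4)*(a^3 + a^2 - 22*a - 40) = (a - 3)^2*(a + 4)^2*(a^2 - 3*a - 10) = (a - 3)^2*(a + 2)*(a + 4)^2*(a - 5)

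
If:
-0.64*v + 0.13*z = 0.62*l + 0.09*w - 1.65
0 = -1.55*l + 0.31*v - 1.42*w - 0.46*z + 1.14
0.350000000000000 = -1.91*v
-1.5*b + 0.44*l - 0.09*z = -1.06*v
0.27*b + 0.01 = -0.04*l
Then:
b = 0.29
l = -2.24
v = -0.18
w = 9.04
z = -18.01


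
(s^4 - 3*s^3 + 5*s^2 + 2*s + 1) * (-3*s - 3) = -3*s^5 + 6*s^4 - 6*s^3 - 21*s^2 - 9*s - 3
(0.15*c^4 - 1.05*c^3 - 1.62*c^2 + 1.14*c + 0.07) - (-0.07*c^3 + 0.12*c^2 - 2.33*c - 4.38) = 0.15*c^4 - 0.98*c^3 - 1.74*c^2 + 3.47*c + 4.45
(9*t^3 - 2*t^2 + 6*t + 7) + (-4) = 9*t^3 - 2*t^2 + 6*t + 3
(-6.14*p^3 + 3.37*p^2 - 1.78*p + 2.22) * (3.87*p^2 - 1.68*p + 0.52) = -23.7618*p^5 + 23.3571*p^4 - 15.743*p^3 + 13.3342*p^2 - 4.6552*p + 1.1544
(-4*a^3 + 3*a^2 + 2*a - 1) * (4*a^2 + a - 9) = -16*a^5 + 8*a^4 + 47*a^3 - 29*a^2 - 19*a + 9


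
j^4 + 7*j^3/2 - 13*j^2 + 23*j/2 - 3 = (j - 1)^2*(j - 1/2)*(j + 6)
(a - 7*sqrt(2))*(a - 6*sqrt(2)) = a^2 - 13*sqrt(2)*a + 84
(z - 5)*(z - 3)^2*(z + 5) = z^4 - 6*z^3 - 16*z^2 + 150*z - 225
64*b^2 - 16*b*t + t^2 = (-8*b + t)^2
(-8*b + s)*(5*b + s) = -40*b^2 - 3*b*s + s^2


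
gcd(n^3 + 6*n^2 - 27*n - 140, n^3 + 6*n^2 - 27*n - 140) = n^3 + 6*n^2 - 27*n - 140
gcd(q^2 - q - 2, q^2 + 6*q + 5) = q + 1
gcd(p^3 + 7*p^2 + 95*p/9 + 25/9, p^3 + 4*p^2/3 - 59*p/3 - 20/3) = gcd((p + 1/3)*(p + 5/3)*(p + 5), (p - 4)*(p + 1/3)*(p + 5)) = p^2 + 16*p/3 + 5/3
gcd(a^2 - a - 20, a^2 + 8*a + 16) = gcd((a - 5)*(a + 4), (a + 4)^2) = a + 4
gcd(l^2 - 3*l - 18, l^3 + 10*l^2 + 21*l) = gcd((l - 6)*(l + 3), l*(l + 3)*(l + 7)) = l + 3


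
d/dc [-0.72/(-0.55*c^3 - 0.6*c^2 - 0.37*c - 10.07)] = (-1.188*c^2 - 0.864*c - 0.2664)/(0.55*c^3 + 0.6*c^2 + 0.37*c + 10.07)^2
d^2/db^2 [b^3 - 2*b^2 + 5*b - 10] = 6*b - 4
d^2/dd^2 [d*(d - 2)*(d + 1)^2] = 12*d^2 - 6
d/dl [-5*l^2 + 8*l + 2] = 8 - 10*l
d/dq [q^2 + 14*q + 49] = 2*q + 14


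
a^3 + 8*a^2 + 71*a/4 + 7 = (a + 1/2)*(a + 7/2)*(a + 4)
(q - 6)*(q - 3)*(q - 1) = q^3 - 10*q^2 + 27*q - 18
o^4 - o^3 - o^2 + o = o*(o - 1)^2*(o + 1)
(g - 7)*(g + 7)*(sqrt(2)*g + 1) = sqrt(2)*g^3 + g^2 - 49*sqrt(2)*g - 49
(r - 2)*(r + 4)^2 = r^3 + 6*r^2 - 32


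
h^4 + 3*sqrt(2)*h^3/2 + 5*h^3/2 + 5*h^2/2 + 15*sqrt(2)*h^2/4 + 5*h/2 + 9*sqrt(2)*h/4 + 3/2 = (h + 3/2)*(h + sqrt(2))*(sqrt(2)*h/2 + 1/2)*(sqrt(2)*h + sqrt(2))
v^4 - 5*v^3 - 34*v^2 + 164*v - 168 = (v - 7)*(v - 2)^2*(v + 6)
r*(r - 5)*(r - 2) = r^3 - 7*r^2 + 10*r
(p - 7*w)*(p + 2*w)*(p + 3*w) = p^3 - 2*p^2*w - 29*p*w^2 - 42*w^3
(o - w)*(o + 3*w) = o^2 + 2*o*w - 3*w^2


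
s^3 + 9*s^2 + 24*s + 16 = (s + 1)*(s + 4)^2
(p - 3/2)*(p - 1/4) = p^2 - 7*p/4 + 3/8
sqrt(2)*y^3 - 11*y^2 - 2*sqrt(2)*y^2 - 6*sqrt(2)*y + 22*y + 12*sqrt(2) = (y - 2)*(y - 6*sqrt(2))*(sqrt(2)*y + 1)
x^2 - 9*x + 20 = (x - 5)*(x - 4)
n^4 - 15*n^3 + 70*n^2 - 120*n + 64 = (n - 8)*(n - 4)*(n - 2)*(n - 1)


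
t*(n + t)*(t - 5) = n*t^2 - 5*n*t + t^3 - 5*t^2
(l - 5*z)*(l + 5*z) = l^2 - 25*z^2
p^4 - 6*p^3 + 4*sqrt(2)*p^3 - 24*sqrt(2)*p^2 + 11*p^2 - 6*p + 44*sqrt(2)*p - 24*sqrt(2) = (p - 3)*(p - 2)*(p - 1)*(p + 4*sqrt(2))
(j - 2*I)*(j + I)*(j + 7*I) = j^3 + 6*I*j^2 + 9*j + 14*I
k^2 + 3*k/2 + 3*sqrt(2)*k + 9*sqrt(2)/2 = (k + 3/2)*(k + 3*sqrt(2))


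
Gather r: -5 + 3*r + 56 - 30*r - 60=-27*r - 9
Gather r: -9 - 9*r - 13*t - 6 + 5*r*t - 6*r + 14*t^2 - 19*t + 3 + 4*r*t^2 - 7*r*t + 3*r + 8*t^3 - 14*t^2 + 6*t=r*(4*t^2 - 2*t - 12) + 8*t^3 - 26*t - 12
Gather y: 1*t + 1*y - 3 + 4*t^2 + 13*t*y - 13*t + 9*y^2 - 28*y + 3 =4*t^2 - 12*t + 9*y^2 + y*(13*t - 27)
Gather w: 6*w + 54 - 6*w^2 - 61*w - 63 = -6*w^2 - 55*w - 9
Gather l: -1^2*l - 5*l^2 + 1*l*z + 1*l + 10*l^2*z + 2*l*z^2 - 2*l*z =l^2*(10*z - 5) + l*(2*z^2 - z)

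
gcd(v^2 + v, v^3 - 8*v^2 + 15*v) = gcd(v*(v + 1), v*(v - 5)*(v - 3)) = v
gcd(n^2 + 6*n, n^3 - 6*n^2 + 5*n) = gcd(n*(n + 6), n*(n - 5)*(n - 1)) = n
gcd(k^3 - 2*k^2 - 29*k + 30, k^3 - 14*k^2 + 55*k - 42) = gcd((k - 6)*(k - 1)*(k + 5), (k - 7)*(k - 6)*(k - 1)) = k^2 - 7*k + 6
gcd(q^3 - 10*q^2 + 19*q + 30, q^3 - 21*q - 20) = q^2 - 4*q - 5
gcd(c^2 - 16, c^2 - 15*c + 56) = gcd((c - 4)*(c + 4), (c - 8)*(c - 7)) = 1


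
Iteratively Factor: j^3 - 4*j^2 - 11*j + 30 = (j - 2)*(j^2 - 2*j - 15) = (j - 2)*(j + 3)*(j - 5)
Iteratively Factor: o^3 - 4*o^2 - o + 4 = (o + 1)*(o^2 - 5*o + 4) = (o - 1)*(o + 1)*(o - 4)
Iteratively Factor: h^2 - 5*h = (h - 5)*(h)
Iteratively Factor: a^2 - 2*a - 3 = (a - 3)*(a + 1)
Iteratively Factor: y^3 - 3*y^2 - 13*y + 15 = (y - 1)*(y^2 - 2*y - 15) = (y - 1)*(y + 3)*(y - 5)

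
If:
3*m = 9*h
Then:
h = m/3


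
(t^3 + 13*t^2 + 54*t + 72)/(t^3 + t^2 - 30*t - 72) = (t + 6)/(t - 6)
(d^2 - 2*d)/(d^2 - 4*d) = (d - 2)/(d - 4)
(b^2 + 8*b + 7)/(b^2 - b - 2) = (b + 7)/(b - 2)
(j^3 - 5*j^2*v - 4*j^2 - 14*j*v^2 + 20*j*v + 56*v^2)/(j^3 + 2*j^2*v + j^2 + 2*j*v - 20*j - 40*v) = (j - 7*v)/(j + 5)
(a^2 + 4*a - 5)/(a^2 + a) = (a^2 + 4*a - 5)/(a*(a + 1))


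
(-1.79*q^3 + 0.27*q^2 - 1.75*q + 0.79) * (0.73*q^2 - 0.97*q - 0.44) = -1.3067*q^5 + 1.9334*q^4 - 0.7518*q^3 + 2.1554*q^2 + 0.00370000000000004*q - 0.3476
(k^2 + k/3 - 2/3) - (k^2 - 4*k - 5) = 13*k/3 + 13/3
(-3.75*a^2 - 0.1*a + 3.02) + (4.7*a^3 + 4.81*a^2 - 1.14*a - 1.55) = 4.7*a^3 + 1.06*a^2 - 1.24*a + 1.47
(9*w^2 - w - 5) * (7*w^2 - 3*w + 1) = 63*w^4 - 34*w^3 - 23*w^2 + 14*w - 5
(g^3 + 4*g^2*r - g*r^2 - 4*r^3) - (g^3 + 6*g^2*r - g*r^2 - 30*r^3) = -2*g^2*r + 26*r^3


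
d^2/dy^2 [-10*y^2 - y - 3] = -20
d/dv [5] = 0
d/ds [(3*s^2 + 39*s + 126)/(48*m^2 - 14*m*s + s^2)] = 3*(2*(7*m - s)*(s^2 + 13*s + 42) + (2*s + 13)*(48*m^2 - 14*m*s + s^2))/(48*m^2 - 14*m*s + s^2)^2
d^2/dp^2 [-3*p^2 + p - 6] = -6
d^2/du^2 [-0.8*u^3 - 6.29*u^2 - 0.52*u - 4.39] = -4.8*u - 12.58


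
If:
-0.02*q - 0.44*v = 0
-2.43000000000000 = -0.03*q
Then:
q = 81.00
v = -3.68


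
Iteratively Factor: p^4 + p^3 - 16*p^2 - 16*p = (p + 4)*(p^3 - 3*p^2 - 4*p) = (p - 4)*(p + 4)*(p^2 + p) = p*(p - 4)*(p + 4)*(p + 1)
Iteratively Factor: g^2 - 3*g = (g - 3)*(g)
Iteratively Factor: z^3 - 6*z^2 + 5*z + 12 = (z - 3)*(z^2 - 3*z - 4) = (z - 3)*(z + 1)*(z - 4)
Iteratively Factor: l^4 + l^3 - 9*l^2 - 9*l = (l)*(l^3 + l^2 - 9*l - 9) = l*(l + 1)*(l^2 - 9) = l*(l + 1)*(l + 3)*(l - 3)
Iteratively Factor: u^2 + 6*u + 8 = (u + 2)*(u + 4)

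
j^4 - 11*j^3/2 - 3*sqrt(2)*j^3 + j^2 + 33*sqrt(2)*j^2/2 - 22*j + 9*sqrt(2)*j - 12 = (j - 6)*(j + 1/2)*(j - 2*sqrt(2))*(j - sqrt(2))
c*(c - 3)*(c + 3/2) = c^3 - 3*c^2/2 - 9*c/2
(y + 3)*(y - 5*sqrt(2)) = y^2 - 5*sqrt(2)*y + 3*y - 15*sqrt(2)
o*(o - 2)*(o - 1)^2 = o^4 - 4*o^3 + 5*o^2 - 2*o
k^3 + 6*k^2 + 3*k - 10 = (k - 1)*(k + 2)*(k + 5)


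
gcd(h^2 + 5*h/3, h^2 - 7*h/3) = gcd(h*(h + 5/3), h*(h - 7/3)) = h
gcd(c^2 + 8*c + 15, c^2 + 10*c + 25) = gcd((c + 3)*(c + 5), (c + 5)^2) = c + 5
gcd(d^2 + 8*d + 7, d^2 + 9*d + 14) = d + 7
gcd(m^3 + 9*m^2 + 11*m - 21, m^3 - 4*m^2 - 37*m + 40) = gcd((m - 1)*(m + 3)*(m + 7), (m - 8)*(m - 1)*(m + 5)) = m - 1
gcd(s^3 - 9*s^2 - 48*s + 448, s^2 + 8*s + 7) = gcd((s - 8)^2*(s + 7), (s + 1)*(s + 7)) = s + 7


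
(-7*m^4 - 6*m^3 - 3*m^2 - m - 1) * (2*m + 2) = -14*m^5 - 26*m^4 - 18*m^3 - 8*m^2 - 4*m - 2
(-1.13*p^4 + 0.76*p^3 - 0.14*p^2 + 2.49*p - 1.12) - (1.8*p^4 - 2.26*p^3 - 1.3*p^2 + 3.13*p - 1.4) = -2.93*p^4 + 3.02*p^3 + 1.16*p^2 - 0.64*p + 0.28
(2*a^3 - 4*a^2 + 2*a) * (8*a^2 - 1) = 16*a^5 - 32*a^4 + 14*a^3 + 4*a^2 - 2*a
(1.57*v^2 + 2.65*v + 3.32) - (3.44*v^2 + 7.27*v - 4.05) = -1.87*v^2 - 4.62*v + 7.37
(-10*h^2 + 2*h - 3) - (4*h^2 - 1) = -14*h^2 + 2*h - 2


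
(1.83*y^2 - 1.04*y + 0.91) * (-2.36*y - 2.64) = -4.3188*y^3 - 2.3768*y^2 + 0.598*y - 2.4024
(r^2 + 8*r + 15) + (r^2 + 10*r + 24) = 2*r^2 + 18*r + 39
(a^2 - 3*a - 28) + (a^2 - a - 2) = 2*a^2 - 4*a - 30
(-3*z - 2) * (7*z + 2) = -21*z^2 - 20*z - 4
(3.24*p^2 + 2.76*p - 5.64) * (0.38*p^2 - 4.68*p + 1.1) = 1.2312*p^4 - 14.1144*p^3 - 11.496*p^2 + 29.4312*p - 6.204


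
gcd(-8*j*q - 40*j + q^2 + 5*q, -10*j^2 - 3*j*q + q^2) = 1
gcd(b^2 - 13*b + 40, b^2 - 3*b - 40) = b - 8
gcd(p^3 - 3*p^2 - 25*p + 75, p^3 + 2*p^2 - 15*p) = p^2 + 2*p - 15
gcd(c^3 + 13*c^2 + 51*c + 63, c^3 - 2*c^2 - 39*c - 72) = c^2 + 6*c + 9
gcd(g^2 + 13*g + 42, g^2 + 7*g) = g + 7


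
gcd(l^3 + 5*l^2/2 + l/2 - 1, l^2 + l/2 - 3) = l + 2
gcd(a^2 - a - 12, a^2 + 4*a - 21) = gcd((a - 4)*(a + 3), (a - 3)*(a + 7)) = 1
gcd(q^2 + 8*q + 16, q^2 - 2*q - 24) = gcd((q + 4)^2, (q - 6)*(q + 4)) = q + 4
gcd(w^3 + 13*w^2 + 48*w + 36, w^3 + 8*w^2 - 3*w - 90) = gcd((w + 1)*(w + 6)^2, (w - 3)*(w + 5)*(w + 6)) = w + 6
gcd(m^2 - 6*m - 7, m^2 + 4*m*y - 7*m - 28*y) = m - 7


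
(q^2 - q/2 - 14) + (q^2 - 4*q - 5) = 2*q^2 - 9*q/2 - 19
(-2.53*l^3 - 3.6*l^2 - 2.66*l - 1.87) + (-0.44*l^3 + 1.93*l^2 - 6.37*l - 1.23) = -2.97*l^3 - 1.67*l^2 - 9.03*l - 3.1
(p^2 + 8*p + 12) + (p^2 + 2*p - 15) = 2*p^2 + 10*p - 3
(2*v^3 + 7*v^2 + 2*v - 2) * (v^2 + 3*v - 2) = 2*v^5 + 13*v^4 + 19*v^3 - 10*v^2 - 10*v + 4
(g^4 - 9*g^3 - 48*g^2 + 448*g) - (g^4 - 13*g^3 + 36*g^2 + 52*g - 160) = 4*g^3 - 84*g^2 + 396*g + 160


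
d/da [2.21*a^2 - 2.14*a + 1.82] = 4.42*a - 2.14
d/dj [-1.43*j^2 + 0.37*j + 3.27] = 0.37 - 2.86*j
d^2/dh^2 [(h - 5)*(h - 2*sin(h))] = 2*(h - 5)*sin(h) - 4*cos(h) + 2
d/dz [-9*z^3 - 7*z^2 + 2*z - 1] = -27*z^2 - 14*z + 2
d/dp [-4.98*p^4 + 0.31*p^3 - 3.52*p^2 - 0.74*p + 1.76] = -19.92*p^3 + 0.93*p^2 - 7.04*p - 0.74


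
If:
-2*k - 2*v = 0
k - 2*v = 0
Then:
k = 0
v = 0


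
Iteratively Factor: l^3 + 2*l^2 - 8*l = (l + 4)*(l^2 - 2*l) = l*(l + 4)*(l - 2)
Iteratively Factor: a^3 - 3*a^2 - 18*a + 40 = (a + 4)*(a^2 - 7*a + 10) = (a - 2)*(a + 4)*(a - 5)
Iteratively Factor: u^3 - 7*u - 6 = (u + 1)*(u^2 - u - 6) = (u - 3)*(u + 1)*(u + 2)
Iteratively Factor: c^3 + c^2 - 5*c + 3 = (c - 1)*(c^2 + 2*c - 3) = (c - 1)^2*(c + 3)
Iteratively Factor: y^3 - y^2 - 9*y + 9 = (y - 3)*(y^2 + 2*y - 3) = (y - 3)*(y - 1)*(y + 3)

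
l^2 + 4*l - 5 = (l - 1)*(l + 5)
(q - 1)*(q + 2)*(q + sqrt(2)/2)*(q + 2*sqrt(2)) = q^4 + q^3 + 5*sqrt(2)*q^3/2 + 5*sqrt(2)*q^2/2 - 5*sqrt(2)*q + 2*q - 4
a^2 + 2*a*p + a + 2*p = (a + 1)*(a + 2*p)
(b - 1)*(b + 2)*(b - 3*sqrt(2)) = b^3 - 3*sqrt(2)*b^2 + b^2 - 3*sqrt(2)*b - 2*b + 6*sqrt(2)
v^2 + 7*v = v*(v + 7)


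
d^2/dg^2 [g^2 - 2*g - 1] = 2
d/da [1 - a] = -1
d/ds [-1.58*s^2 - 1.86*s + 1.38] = -3.16*s - 1.86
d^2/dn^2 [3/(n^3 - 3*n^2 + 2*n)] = 6*(3*n*(1 - n)*(n^2 - 3*n + 2) + (3*n^2 - 6*n + 2)^2)/(n^3*(n^2 - 3*n + 2)^3)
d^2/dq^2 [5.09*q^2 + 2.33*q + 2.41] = 10.1800000000000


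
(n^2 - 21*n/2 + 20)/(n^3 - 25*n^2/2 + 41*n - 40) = 1/(n - 2)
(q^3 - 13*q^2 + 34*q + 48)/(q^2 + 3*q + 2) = (q^2 - 14*q + 48)/(q + 2)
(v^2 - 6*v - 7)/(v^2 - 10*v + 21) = (v + 1)/(v - 3)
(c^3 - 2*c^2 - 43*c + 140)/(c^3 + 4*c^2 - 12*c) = (c^3 - 2*c^2 - 43*c + 140)/(c*(c^2 + 4*c - 12))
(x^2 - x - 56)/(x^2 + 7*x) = (x - 8)/x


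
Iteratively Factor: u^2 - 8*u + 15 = (u - 5)*(u - 3)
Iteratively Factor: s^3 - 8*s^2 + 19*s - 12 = (s - 3)*(s^2 - 5*s + 4) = (s - 4)*(s - 3)*(s - 1)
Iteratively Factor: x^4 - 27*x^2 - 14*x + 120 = (x + 3)*(x^3 - 3*x^2 - 18*x + 40) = (x - 2)*(x + 3)*(x^2 - x - 20) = (x - 2)*(x + 3)*(x + 4)*(x - 5)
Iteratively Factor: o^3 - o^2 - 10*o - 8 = (o + 1)*(o^2 - 2*o - 8) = (o - 4)*(o + 1)*(o + 2)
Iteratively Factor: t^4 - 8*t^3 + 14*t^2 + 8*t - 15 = (t + 1)*(t^3 - 9*t^2 + 23*t - 15) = (t - 1)*(t + 1)*(t^2 - 8*t + 15) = (t - 5)*(t - 1)*(t + 1)*(t - 3)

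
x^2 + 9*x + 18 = (x + 3)*(x + 6)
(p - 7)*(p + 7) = p^2 - 49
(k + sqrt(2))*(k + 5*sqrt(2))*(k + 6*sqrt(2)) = k^3 + 12*sqrt(2)*k^2 + 82*k + 60*sqrt(2)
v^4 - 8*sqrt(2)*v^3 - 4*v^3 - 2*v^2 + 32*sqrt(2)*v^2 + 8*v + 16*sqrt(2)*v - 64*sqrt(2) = (v - 4)*(v - 8*sqrt(2))*(v - sqrt(2))*(v + sqrt(2))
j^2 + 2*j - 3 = (j - 1)*(j + 3)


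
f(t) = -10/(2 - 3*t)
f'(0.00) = -7.50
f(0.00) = -5.00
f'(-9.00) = -0.04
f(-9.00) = -0.34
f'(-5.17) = -0.10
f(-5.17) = -0.57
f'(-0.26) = -3.88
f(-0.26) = -3.60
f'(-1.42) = -0.77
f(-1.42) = -1.60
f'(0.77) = -312.17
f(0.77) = 32.26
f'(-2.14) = -0.42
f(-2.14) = -1.19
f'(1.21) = -11.29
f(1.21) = 6.13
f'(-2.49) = -0.33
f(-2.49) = -1.06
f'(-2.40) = -0.35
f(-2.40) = -1.09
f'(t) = -30/(2 - 3*t)^2 = -30/(3*t - 2)^2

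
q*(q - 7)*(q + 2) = q^3 - 5*q^2 - 14*q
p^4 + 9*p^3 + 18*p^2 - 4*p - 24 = (p - 1)*(p + 2)^2*(p + 6)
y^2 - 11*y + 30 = (y - 6)*(y - 5)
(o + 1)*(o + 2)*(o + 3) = o^3 + 6*o^2 + 11*o + 6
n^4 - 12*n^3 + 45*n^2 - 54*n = n*(n - 6)*(n - 3)^2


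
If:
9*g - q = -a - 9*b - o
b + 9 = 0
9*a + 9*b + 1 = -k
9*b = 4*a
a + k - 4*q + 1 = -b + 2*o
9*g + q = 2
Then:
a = -81/4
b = -9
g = -13/48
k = 1049/4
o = 865/8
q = 71/16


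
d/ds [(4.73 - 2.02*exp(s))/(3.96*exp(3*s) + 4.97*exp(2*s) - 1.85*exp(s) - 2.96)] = (15.9984*exp(3*s) - 46.153*exp(2*s) - 47.0162*exp(s) + 14.7297)*exp(s)/(15.6816*exp(6*s) + 39.3624*exp(5*s) + 10.0489*exp(4*s) - 41.8322*exp(3*s) - 25.9999*exp(2*s) + 10.952*exp(s) + 8.7616)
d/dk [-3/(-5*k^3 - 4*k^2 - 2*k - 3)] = 3*(-15*k^2 - 8*k - 2)/(5*k^3 + 4*k^2 + 2*k + 3)^2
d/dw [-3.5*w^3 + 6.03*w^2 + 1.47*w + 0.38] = -10.5*w^2 + 12.06*w + 1.47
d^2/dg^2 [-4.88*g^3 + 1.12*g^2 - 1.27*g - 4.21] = 2.24 - 29.28*g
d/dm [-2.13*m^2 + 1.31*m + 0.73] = 1.31 - 4.26*m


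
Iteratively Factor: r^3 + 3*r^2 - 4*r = (r - 1)*(r^2 + 4*r) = (r - 1)*(r + 4)*(r)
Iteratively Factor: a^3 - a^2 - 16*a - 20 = (a - 5)*(a^2 + 4*a + 4) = (a - 5)*(a + 2)*(a + 2)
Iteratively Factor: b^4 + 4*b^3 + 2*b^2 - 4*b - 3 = (b + 1)*(b^3 + 3*b^2 - b - 3) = (b + 1)^2*(b^2 + 2*b - 3) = (b + 1)^2*(b + 3)*(b - 1)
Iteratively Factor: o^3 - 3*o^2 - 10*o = (o + 2)*(o^2 - 5*o) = o*(o + 2)*(o - 5)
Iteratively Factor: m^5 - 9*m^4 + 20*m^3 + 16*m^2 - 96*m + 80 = (m - 2)*(m^4 - 7*m^3 + 6*m^2 + 28*m - 40) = (m - 2)*(m + 2)*(m^3 - 9*m^2 + 24*m - 20) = (m - 5)*(m - 2)*(m + 2)*(m^2 - 4*m + 4) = (m - 5)*(m - 2)^2*(m + 2)*(m - 2)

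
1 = 1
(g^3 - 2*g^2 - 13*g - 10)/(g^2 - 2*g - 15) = (g^2 + 3*g + 2)/(g + 3)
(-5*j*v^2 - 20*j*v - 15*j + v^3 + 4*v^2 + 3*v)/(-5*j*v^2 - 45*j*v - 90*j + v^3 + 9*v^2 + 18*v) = (v + 1)/(v + 6)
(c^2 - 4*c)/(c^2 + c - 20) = c/(c + 5)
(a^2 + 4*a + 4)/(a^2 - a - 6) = (a + 2)/(a - 3)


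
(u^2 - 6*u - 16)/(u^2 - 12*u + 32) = (u + 2)/(u - 4)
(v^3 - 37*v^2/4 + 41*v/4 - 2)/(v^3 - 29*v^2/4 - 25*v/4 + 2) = (v - 1)/(v + 1)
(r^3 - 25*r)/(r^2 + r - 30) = r*(r + 5)/(r + 6)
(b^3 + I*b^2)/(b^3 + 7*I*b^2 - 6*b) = b/(b + 6*I)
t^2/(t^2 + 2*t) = t/(t + 2)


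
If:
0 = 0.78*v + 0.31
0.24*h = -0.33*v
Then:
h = 0.55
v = -0.40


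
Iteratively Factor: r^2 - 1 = (r + 1)*(r - 1)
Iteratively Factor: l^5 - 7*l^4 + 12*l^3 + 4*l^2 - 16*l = (l - 4)*(l^4 - 3*l^3 + 4*l) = l*(l - 4)*(l^3 - 3*l^2 + 4) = l*(l - 4)*(l - 2)*(l^2 - l - 2) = l*(l - 4)*(l - 2)^2*(l + 1)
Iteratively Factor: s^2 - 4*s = (s)*(s - 4)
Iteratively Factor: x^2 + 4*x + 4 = (x + 2)*(x + 2)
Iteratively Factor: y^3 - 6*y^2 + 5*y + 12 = (y - 3)*(y^2 - 3*y - 4) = (y - 4)*(y - 3)*(y + 1)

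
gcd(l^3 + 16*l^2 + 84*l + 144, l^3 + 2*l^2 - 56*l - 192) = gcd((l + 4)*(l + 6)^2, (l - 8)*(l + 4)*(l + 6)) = l^2 + 10*l + 24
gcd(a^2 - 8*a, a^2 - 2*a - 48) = a - 8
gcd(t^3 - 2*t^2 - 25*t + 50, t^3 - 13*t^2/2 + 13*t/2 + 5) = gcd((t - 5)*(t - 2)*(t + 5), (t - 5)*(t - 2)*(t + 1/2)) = t^2 - 7*t + 10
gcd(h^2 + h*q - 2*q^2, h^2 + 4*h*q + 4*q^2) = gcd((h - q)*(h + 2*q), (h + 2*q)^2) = h + 2*q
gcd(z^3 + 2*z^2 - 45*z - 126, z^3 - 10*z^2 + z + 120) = z + 3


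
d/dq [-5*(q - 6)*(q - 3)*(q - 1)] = -15*q^2 + 100*q - 135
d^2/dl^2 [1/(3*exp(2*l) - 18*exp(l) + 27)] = (4*exp(l)/3 + 2)*exp(l)/(exp(4*l) - 12*exp(3*l) + 54*exp(2*l) - 108*exp(l) + 81)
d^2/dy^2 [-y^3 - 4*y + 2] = -6*y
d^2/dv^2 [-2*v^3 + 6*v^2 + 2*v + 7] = 12 - 12*v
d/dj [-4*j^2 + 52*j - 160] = 52 - 8*j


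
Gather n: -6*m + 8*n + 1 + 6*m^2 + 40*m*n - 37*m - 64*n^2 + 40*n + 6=6*m^2 - 43*m - 64*n^2 + n*(40*m + 48) + 7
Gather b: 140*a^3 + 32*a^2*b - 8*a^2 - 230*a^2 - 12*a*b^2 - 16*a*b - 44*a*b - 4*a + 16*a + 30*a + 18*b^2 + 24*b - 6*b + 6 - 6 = 140*a^3 - 238*a^2 + 42*a + b^2*(18 - 12*a) + b*(32*a^2 - 60*a + 18)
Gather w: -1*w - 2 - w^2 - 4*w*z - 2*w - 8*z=-w^2 + w*(-4*z - 3) - 8*z - 2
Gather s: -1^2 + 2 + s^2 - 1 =s^2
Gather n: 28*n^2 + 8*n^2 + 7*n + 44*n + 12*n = 36*n^2 + 63*n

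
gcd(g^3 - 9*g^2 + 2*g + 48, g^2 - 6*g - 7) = 1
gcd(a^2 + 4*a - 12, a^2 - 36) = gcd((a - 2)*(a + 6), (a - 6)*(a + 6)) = a + 6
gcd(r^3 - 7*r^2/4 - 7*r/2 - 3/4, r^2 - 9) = r - 3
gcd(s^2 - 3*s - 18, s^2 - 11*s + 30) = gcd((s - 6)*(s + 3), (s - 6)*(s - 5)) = s - 6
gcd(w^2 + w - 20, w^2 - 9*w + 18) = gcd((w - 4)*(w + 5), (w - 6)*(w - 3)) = 1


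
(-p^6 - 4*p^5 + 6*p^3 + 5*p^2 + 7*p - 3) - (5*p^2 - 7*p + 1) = -p^6 - 4*p^5 + 6*p^3 + 14*p - 4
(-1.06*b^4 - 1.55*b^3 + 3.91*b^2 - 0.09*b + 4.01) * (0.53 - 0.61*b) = 0.6466*b^5 + 0.3837*b^4 - 3.2066*b^3 + 2.1272*b^2 - 2.4938*b + 2.1253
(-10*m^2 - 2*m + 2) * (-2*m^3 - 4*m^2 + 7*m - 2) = 20*m^5 + 44*m^4 - 66*m^3 - 2*m^2 + 18*m - 4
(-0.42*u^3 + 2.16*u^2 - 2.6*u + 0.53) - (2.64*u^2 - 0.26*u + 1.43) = -0.42*u^3 - 0.48*u^2 - 2.34*u - 0.9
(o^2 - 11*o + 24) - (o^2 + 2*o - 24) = 48 - 13*o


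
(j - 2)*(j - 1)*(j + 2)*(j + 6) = j^4 + 5*j^3 - 10*j^2 - 20*j + 24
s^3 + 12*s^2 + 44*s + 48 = (s + 2)*(s + 4)*(s + 6)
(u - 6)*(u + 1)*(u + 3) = u^3 - 2*u^2 - 21*u - 18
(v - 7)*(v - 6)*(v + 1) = v^3 - 12*v^2 + 29*v + 42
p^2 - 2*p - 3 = (p - 3)*(p + 1)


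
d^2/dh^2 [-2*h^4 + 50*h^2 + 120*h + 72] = 100 - 24*h^2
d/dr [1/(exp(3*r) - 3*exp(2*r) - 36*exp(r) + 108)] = 3*(-exp(2*r) + 2*exp(r) + 12)*exp(r)/(exp(3*r) - 3*exp(2*r) - 36*exp(r) + 108)^2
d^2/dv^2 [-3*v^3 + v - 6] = -18*v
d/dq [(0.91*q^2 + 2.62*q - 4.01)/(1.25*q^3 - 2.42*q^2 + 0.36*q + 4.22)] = (-1.1375*q^4 - 6.55*q^3 + 21.7055*q^2 - 11.728*q + 12.5)/(1.5625*q^6 - 6.05*q^5 + 6.7564*q^4 + 8.8076*q^3 - 20.2952*q^2 + 3.0384*q + 17.8084)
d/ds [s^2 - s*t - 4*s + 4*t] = 2*s - t - 4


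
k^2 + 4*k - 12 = (k - 2)*(k + 6)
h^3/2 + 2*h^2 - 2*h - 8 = (h/2 + 1)*(h - 2)*(h + 4)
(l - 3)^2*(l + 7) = l^3 + l^2 - 33*l + 63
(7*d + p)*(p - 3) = 7*d*p - 21*d + p^2 - 3*p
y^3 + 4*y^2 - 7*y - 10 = (y - 2)*(y + 1)*(y + 5)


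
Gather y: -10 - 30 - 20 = -60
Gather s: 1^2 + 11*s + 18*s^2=18*s^2 + 11*s + 1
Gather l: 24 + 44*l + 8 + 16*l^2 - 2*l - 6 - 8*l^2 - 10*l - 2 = 8*l^2 + 32*l + 24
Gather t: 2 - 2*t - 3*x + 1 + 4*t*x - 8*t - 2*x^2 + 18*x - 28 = t*(4*x - 10) - 2*x^2 + 15*x - 25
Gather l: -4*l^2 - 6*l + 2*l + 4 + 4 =-4*l^2 - 4*l + 8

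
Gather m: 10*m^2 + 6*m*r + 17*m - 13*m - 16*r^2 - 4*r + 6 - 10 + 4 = 10*m^2 + m*(6*r + 4) - 16*r^2 - 4*r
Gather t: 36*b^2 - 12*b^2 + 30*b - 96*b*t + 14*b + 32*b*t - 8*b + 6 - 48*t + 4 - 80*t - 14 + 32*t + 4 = 24*b^2 + 36*b + t*(-64*b - 96)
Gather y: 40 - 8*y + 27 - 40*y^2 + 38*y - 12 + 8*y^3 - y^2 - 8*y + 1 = 8*y^3 - 41*y^2 + 22*y + 56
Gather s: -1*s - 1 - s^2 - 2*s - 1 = -s^2 - 3*s - 2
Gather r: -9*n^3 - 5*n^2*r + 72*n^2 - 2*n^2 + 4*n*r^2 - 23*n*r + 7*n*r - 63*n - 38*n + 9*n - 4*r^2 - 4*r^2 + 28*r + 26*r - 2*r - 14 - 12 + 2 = -9*n^3 + 70*n^2 - 92*n + r^2*(4*n - 8) + r*(-5*n^2 - 16*n + 52) - 24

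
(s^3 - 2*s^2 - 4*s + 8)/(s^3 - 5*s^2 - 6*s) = (-s^3 + 2*s^2 + 4*s - 8)/(s*(-s^2 + 5*s + 6))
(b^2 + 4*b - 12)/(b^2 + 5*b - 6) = (b - 2)/(b - 1)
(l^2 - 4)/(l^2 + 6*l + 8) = (l - 2)/(l + 4)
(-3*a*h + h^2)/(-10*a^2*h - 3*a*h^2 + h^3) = (3*a - h)/(10*a^2 + 3*a*h - h^2)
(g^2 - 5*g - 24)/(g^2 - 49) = (g^2 - 5*g - 24)/(g^2 - 49)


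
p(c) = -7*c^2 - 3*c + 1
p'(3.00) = -45.00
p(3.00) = -71.00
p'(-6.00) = 81.00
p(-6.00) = -233.00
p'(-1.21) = 13.94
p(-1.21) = -5.62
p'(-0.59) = 5.26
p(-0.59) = 0.33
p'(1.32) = -21.48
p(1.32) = -15.16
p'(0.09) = -4.26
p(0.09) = 0.67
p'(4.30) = -63.20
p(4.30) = -141.33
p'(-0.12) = -1.32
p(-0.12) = 1.26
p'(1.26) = -20.64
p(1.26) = -13.89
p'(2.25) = -34.50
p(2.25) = -41.19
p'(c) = -14*c - 3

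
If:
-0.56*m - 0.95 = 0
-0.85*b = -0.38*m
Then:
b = -0.76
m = -1.70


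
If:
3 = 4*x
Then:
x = 3/4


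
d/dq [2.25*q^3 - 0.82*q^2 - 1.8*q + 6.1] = 6.75*q^2 - 1.64*q - 1.8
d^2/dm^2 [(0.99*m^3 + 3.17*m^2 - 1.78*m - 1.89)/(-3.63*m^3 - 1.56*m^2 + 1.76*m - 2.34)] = (-72.329202*m^6 + 102.77982*m^5 + 338.726916*m^4 + 563.310852*m^3 - 132.394176*m^2 - 198.970668*m - 22.143384)/(47.832147*m^9 + 61.667892*m^8 - 43.072128*m^7 + 36.499086*m^6 + 100.389168*m^5 - 58.118112*m^4 + 15.629284*m^3 + 47.37096*m^2 - 28.911168*m + 12.812904)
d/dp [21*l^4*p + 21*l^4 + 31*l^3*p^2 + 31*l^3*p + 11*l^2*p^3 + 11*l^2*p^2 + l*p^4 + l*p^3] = l*(21*l^3 + 62*l^2*p + 31*l^2 + 33*l*p^2 + 22*l*p + 4*p^3 + 3*p^2)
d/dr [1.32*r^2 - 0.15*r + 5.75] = 2.64*r - 0.15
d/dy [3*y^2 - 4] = 6*y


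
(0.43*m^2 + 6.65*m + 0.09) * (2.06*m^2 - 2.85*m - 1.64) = 0.8858*m^4 + 12.4735*m^3 - 19.4723*m^2 - 11.1625*m - 0.1476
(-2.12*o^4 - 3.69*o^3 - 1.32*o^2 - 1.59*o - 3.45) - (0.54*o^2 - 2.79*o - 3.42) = -2.12*o^4 - 3.69*o^3 - 1.86*o^2 + 1.2*o - 0.0300000000000002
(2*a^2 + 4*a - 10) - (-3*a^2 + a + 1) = 5*a^2 + 3*a - 11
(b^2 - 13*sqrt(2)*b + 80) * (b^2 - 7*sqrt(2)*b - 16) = b^4 - 20*sqrt(2)*b^3 + 246*b^2 - 352*sqrt(2)*b - 1280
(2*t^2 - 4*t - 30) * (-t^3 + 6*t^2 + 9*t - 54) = -2*t^5 + 16*t^4 + 24*t^3 - 324*t^2 - 54*t + 1620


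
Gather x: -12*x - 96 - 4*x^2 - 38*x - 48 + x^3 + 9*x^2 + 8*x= x^3 + 5*x^2 - 42*x - 144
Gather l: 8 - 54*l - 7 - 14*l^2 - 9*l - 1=-14*l^2 - 63*l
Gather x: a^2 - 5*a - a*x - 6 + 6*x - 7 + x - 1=a^2 - 5*a + x*(7 - a) - 14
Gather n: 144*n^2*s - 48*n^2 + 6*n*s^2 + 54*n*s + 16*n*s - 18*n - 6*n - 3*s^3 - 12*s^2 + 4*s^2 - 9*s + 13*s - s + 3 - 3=n^2*(144*s - 48) + n*(6*s^2 + 70*s - 24) - 3*s^3 - 8*s^2 + 3*s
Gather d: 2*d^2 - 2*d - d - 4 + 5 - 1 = 2*d^2 - 3*d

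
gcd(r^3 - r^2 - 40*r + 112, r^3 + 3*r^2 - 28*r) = r^2 + 3*r - 28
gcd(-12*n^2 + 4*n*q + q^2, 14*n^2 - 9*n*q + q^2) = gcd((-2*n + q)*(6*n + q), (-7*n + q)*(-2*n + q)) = -2*n + q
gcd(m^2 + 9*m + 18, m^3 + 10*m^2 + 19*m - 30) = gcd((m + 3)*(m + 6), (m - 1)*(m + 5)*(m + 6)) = m + 6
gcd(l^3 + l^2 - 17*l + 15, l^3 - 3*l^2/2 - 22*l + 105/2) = l^2 + 2*l - 15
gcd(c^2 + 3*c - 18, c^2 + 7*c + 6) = c + 6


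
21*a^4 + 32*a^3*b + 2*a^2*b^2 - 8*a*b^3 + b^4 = (-7*a + b)*(-3*a + b)*(a + b)^2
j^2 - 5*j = j*(j - 5)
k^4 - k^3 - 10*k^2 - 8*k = k*(k - 4)*(k + 1)*(k + 2)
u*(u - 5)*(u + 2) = u^3 - 3*u^2 - 10*u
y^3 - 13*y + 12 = (y - 3)*(y - 1)*(y + 4)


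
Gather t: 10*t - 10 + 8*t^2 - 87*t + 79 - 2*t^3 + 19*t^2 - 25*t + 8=-2*t^3 + 27*t^2 - 102*t + 77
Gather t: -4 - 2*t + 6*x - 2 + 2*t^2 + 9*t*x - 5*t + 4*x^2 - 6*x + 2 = 2*t^2 + t*(9*x - 7) + 4*x^2 - 4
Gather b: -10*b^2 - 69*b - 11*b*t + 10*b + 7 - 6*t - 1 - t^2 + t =-10*b^2 + b*(-11*t - 59) - t^2 - 5*t + 6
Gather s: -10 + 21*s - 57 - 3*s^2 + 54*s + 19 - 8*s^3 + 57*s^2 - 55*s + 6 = -8*s^3 + 54*s^2 + 20*s - 42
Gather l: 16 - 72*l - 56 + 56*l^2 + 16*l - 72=56*l^2 - 56*l - 112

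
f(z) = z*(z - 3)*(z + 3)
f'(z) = z*(z - 3) + z*(z + 3) + (z - 3)*(z + 3)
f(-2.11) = 9.60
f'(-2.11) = 4.36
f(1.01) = -8.06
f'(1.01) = -5.94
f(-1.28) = 9.42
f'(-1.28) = -4.08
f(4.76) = 65.01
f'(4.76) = 58.97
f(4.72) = 62.67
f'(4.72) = 57.84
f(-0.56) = 4.86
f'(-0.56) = -8.06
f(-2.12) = 9.55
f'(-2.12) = 4.48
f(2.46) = -7.25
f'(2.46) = 9.15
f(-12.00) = -1620.00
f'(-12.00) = 423.00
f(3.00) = 0.00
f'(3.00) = 18.00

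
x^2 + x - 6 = (x - 2)*(x + 3)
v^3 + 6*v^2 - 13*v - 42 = (v - 3)*(v + 2)*(v + 7)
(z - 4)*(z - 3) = z^2 - 7*z + 12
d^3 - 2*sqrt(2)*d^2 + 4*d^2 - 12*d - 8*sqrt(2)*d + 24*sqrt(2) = (d - 2)*(d + 6)*(d - 2*sqrt(2))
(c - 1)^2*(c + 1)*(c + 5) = c^4 + 4*c^3 - 6*c^2 - 4*c + 5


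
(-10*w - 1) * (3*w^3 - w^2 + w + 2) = -30*w^4 + 7*w^3 - 9*w^2 - 21*w - 2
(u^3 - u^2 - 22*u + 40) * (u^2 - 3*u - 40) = u^5 - 4*u^4 - 59*u^3 + 146*u^2 + 760*u - 1600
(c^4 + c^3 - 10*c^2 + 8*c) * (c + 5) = c^5 + 6*c^4 - 5*c^3 - 42*c^2 + 40*c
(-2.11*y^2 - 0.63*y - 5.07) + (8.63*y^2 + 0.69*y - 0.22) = 6.52*y^2 + 0.0599999999999999*y - 5.29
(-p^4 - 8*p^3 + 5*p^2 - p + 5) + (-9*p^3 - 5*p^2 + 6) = -p^4 - 17*p^3 - p + 11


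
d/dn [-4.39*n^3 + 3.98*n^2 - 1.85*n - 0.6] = -13.17*n^2 + 7.96*n - 1.85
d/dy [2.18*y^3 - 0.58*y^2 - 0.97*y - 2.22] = 6.54*y^2 - 1.16*y - 0.97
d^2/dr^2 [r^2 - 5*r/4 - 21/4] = 2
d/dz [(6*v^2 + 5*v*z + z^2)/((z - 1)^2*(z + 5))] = ((5*v + 2*z)*(z - 1)*(z + 5) - (z - 1)*(6*v^2 + 5*v*z + z^2) - 2*(z + 5)*(6*v^2 + 5*v*z + z^2))/((z - 1)^3*(z + 5)^2)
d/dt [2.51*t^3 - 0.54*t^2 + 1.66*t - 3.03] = 7.53*t^2 - 1.08*t + 1.66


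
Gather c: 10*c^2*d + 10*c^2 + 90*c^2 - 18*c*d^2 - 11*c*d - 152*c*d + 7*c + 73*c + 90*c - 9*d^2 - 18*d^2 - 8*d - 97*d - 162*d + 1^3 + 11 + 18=c^2*(10*d + 100) + c*(-18*d^2 - 163*d + 170) - 27*d^2 - 267*d + 30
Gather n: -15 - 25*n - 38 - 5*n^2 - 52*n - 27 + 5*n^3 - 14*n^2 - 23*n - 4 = 5*n^3 - 19*n^2 - 100*n - 84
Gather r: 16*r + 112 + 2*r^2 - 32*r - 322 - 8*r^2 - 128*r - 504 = -6*r^2 - 144*r - 714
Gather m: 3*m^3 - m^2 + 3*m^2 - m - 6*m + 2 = 3*m^3 + 2*m^2 - 7*m + 2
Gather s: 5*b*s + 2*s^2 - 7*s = 2*s^2 + s*(5*b - 7)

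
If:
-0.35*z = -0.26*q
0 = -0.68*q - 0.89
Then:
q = -1.31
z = -0.97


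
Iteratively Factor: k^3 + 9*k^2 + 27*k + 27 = (k + 3)*(k^2 + 6*k + 9) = (k + 3)^2*(k + 3)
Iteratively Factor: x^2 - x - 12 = (x + 3)*(x - 4)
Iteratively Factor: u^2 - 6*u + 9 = (u - 3)*(u - 3)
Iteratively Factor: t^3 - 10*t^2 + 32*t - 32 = (t - 4)*(t^2 - 6*t + 8) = (t - 4)*(t - 2)*(t - 4)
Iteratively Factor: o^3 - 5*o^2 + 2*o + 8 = (o - 4)*(o^2 - o - 2) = (o - 4)*(o + 1)*(o - 2)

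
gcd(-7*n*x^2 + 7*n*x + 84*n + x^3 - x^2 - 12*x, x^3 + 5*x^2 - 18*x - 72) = x^2 - x - 12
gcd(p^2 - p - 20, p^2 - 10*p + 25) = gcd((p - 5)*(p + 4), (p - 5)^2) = p - 5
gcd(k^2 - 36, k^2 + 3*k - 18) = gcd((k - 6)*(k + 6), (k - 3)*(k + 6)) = k + 6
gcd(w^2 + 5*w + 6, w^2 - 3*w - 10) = w + 2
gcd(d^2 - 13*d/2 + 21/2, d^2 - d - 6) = d - 3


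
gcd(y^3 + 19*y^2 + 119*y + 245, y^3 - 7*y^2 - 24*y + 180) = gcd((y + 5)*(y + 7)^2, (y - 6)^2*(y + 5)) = y + 5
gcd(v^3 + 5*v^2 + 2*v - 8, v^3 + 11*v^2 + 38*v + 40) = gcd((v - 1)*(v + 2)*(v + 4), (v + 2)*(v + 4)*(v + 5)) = v^2 + 6*v + 8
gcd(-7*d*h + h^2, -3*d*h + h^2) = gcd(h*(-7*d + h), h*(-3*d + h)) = h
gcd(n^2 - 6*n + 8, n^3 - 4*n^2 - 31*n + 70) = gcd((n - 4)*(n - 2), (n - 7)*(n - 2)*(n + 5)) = n - 2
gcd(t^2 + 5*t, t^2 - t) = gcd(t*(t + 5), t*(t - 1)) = t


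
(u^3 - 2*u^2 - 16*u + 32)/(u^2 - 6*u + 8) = u + 4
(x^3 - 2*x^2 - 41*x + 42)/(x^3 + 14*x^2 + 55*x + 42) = (x^2 - 8*x + 7)/(x^2 + 8*x + 7)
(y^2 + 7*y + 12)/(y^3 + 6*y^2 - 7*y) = (y^2 + 7*y + 12)/(y*(y^2 + 6*y - 7))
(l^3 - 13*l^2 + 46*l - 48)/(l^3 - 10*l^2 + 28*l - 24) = (l^2 - 11*l + 24)/(l^2 - 8*l + 12)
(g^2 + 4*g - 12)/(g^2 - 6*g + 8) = (g + 6)/(g - 4)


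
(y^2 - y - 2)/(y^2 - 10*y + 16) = (y + 1)/(y - 8)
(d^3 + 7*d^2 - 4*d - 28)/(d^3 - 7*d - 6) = (d^2 + 5*d - 14)/(d^2 - 2*d - 3)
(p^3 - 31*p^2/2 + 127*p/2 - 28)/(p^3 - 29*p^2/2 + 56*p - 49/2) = (p - 8)/(p - 7)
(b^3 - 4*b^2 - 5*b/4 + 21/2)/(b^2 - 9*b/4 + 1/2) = (4*b^2 - 8*b - 21)/(4*b - 1)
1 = 1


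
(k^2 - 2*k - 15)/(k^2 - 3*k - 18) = (k - 5)/(k - 6)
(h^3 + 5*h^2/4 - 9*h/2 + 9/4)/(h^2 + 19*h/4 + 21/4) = (4*h^2 - 7*h + 3)/(4*h + 7)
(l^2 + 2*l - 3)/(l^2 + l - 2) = (l + 3)/(l + 2)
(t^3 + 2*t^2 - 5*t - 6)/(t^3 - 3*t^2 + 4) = (t + 3)/(t - 2)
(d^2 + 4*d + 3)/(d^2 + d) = (d + 3)/d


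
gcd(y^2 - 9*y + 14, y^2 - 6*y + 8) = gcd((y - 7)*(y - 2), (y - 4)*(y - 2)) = y - 2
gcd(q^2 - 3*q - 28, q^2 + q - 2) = 1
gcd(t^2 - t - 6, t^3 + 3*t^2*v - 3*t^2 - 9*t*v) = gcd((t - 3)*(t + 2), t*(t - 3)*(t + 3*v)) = t - 3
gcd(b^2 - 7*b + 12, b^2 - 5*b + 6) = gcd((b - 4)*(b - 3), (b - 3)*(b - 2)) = b - 3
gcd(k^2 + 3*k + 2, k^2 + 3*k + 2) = k^2 + 3*k + 2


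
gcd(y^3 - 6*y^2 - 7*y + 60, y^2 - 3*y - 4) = y - 4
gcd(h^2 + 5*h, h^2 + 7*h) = h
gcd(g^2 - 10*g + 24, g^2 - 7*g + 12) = g - 4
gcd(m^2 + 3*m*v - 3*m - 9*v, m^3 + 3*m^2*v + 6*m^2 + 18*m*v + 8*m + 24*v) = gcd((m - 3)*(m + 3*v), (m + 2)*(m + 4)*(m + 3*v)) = m + 3*v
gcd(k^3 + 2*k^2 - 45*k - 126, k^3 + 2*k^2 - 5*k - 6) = k + 3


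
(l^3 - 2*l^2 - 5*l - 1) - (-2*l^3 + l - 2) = 3*l^3 - 2*l^2 - 6*l + 1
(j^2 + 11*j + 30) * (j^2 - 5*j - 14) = j^4 + 6*j^3 - 39*j^2 - 304*j - 420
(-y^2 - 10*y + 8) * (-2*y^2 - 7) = 2*y^4 + 20*y^3 - 9*y^2 + 70*y - 56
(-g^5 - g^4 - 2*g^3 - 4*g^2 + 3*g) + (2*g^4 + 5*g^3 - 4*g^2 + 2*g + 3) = -g^5 + g^4 + 3*g^3 - 8*g^2 + 5*g + 3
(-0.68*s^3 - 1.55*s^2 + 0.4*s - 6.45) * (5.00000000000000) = -3.4*s^3 - 7.75*s^2 + 2.0*s - 32.25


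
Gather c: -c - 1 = -c - 1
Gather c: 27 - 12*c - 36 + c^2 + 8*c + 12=c^2 - 4*c + 3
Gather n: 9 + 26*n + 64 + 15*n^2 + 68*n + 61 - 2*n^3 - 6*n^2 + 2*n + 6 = -2*n^3 + 9*n^2 + 96*n + 140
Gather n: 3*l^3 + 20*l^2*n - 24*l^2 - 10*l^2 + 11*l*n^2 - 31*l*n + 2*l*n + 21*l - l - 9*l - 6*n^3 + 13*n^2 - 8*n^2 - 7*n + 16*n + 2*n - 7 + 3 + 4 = 3*l^3 - 34*l^2 + 11*l - 6*n^3 + n^2*(11*l + 5) + n*(20*l^2 - 29*l + 11)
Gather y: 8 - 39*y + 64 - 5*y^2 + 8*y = -5*y^2 - 31*y + 72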